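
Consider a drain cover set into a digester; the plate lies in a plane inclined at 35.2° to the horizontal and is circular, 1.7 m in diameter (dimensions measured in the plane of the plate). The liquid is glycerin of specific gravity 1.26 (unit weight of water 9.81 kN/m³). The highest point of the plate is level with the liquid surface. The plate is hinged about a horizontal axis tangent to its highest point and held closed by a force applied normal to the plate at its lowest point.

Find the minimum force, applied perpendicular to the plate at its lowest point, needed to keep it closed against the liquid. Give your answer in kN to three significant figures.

P ≈ 8.59 kN

γ = 1.26 × 9.81 = 12.3606 kN/m³.
Let θ = 35.2° be the plate's angle to the horizontal; measure y along the incline from where the plane meets the free surface. Vertical depth h = y·sinθ with sinθ = 0.576432.
The centroid is at the centre, 0.85 m below the top of the plate, so y_c = 0.85 m and h_c = 0.85 × 0.576432 = 0.489967 m.
A = π(0.85)² = 2.2698 m².
Resultant F = γ·h_c·A = 12.3606 × 0.489967 × 2.2698 = 13.7466 kN.
I_c = πr⁴/4 = π × 0.85⁴/4 = 0.409983 m⁴.
Centre of pressure: y_p = y_c + I_c/(y_c·A) = 0.85 + 0.409983/(0.85 × 2.2698) = 0.85 + 0.2125 = 1.0625 m along the plane.
The resultant acts 0.85 + 0.2125 = 1.0625 m (along the plate) below the hinge at the top edge, so the moment about the hinge is M = F × 1.0625 = 13.7466 × 1.0625 = 14.6058 kN·m.
A normal force at the bottom, 1.7 m from the hinge, must supply this moment: P = 14.6058/1.7 = 8.59165 kN.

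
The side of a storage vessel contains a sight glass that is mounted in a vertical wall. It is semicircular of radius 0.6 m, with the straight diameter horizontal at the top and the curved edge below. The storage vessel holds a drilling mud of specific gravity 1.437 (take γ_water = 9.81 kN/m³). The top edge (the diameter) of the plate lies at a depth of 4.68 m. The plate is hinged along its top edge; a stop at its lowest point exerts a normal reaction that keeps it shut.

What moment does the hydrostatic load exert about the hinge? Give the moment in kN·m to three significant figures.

γ = 1.437 × 9.81 = 14.09697 kN/m³.
The centroid of a semicircle lies 4r/(3π) = 0.254648 m from the diameter, here below the top edge, so the centroid depth is h_c = 4.68 + 0.254648 = 4.93465 m.
A = πr²/2 = π × 0.6²/2 = 0.565487 m².
Resultant F = γ·h_c·A = 14.09697 × 4.93465 × 0.565487 = 39.3373 kN.
I_c = (π/8 − 8/(9π))·r⁴ = 0.109757 × 0.6⁴ = 0.0142245 m⁴.
Centre of pressure: y_p = y_c + I_c/(y_c·A) = 4.93465 + 0.0142245/(4.93465 × 0.565487) = 4.93465 + 0.00509751 = 4.93975 m along the plane.
The resultant acts 0.254648 + 0.00509751 = 0.259746 m (along the plate) below the hinge at the top edge, so the moment about the hinge is M = F × 0.259746 = 39.3373 × 0.259746 = 10.2177 kN·m.

M ≈ 10.2 kN·m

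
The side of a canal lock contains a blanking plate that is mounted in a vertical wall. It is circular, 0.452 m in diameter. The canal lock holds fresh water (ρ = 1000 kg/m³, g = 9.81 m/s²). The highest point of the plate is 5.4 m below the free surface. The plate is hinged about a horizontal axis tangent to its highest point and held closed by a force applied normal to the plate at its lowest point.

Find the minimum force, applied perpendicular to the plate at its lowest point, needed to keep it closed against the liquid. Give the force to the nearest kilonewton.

γ = ρg = 1000 × 9.81 = 9810 N/m³ = 9.81 kN/m³.
The centroid is at the centre, 0.226 m below the top of the plate, so the centroid depth is h_c = 5.4 + 0.226 = 5.626 m.
A = π(0.226)² = 0.16046 m².
Resultant F = γ·h_c·A = 9.81 × 5.626 × 0.16046 = 8.85596 kN.
I_c = πr⁴/4 = π × 0.226⁴/4 = 0.00204891 m⁴.
Centre of pressure: y_p = y_c + I_c/(y_c·A) = 5.626 + 0.00204891/(5.626 × 0.16046) = 5.626 + 0.00226964 = 5.62827 m along the plane.
The resultant acts 0.226 + 0.00226964 = 0.22827 m (along the plate) below the hinge at the top edge, so the moment about the hinge is M = F × 0.22827 = 8.85596 × 0.22827 = 2.02155 kN·m.
A normal force at the bottom, 0.452 m from the hinge, must supply this moment: P = 2.02155/0.452 = 4.47246 kN.

P ≈ 4 kN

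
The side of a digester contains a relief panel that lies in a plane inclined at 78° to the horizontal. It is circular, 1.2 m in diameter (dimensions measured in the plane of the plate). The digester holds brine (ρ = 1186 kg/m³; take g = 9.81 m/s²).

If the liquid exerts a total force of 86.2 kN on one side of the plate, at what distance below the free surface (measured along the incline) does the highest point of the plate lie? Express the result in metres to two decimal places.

γ = ρg = 1186 × 9.81 / 1000 = 11.63466 kN/m³.
A = π(0.6)² = 1.13097 m².
From F = γ·h_c·A, the centroid depth is h_c = 86.2/(11.63466 × 1.13097) = 6.55092 m.
Let θ = 78° be the plate's angle to the horizontal; measure y along the incline from where the plane meets the free surface. Vertical depth h = y·sinθ with sinθ = 0.978148.
Along the incline, y_c = h_c/sinθ = 6.55092/0.978148 = 6.69727 m.
The centroid is at the centre, 0.6 m below the top of the plate, so the highest point sits at y_top = 6.69727 − 0.6 = 6.09727 m along the incline.

y_top ≈ 6.10 m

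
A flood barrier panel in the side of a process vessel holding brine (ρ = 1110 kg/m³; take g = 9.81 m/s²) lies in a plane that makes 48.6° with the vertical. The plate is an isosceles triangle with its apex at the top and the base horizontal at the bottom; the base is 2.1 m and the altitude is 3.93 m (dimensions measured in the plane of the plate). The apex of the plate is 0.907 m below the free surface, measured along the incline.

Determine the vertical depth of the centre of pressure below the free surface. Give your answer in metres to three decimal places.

h_p = 2.493 m

γ = ρg = 1110 × 9.81 / 1000 = 10.8891 kN/m³.
The plate makes 48.6° with the vertical, i.e. θ = 90° − 48.6° = 41.4° to the horizontal. Measuring y along the incline from the free-surface line, vertical depth h = y·sinθ with sinθ = 0.661312.
With the apex up, the centroid sits 2h/3 = 2 × 3.93/3 = 2.62 m below the apex, so y_c = 0.907 + 2.62 = 3.527 m and h_c = 3.527 × 0.661312 = 2.33245 m.
A = ½ × 2.1 × 3.93 = 4.1265 m².
Resultant F = γ·h_c·A = 10.8891 × 2.33245 × 4.1265 = 104.806 kN.
I_c = b·h³/36 = 2.1 × 3.93³/36 = 3.54074 m⁴.
Centre of pressure: y_p = y_c + I_c/(y_c·A) = 3.527 + 3.54074/(3.527 × 4.1265) = 3.527 + 0.24328 = 3.77028 m along the plane.
Vertically, h_p = y_p·sinθ = 3.77028 × 0.661312 = 2.49333 m.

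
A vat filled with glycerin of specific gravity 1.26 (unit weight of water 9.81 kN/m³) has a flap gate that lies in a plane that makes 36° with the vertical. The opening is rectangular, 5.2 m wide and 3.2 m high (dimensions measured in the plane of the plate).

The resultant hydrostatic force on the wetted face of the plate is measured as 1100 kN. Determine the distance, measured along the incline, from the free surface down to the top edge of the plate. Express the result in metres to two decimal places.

y_top ≈ 5.01 m

γ = 1.26 × 9.81 = 12.3606 kN/m³.
A = 5.2 × 3.2 = 16.64 m².
From F = γ·h_c·A, the centroid depth is h_c = 1100/(12.3606 × 16.64) = 5.3481 m.
The plate makes 36° with the vertical, i.e. θ = 90° − 36° = 54° to the horizontal. Measuring y along the incline from the free-surface line, vertical depth h = y·sinθ with sinθ = 0.809017.
Along the incline, y_c = h_c/sinθ = 5.3481/0.809017 = 6.61062 m.
The centroid lies 3.2/2 = 1.6 m below the top edge, so the top edge sits at y_top = 6.61062 − 1.6 = 5.01062 m along the incline.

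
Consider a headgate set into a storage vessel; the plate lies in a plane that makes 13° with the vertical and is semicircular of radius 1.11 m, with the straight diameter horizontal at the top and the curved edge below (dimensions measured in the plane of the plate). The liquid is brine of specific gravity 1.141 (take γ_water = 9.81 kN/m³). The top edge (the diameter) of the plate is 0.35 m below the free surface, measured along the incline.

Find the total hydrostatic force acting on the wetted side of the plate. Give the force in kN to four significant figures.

F ≈ 17.33 kN

γ = 1.141 × 9.81 = 11.19321 kN/m³.
The plate makes 13° with the vertical, i.e. θ = 90° − 13° = 77° to the horizontal. Measuring y along the incline from the free-surface line, vertical depth h = y·sinθ with sinθ = 0.974370.
The centroid of a semicircle lies 4r/(3π) = 0.471099 m from the diameter, here below the top edge, so y_c = 0.35 + 0.471099 = 0.821099 m and h_c = 0.821099 × 0.974370 = 0.800054 m.
A = πr²/2 = π × 1.11²/2 = 1.93538 m².
Resultant F = γ·h_c·A = 11.19321 × 0.800054 × 1.93538 = 17.3317 kN.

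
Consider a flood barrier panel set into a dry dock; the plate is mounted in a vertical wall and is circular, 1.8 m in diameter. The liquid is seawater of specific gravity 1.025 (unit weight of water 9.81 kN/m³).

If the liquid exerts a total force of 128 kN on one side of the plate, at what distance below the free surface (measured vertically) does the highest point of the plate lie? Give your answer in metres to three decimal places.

d_top ≈ 4.102 m

γ = 1.025 × 9.81 = 10.05525 kN/m³.
A = π(0.9)² = 2.54469 m².
From F = γ·h_c·A, the centroid depth is h_c = 128/(10.05525 × 2.54469) = 5.00244 m.
The centroid is at the centre, 0.9 m below the top of the plate, so the highest point sits at h_top = 5.00244 − 0.9 = 4.10244 m below the surface.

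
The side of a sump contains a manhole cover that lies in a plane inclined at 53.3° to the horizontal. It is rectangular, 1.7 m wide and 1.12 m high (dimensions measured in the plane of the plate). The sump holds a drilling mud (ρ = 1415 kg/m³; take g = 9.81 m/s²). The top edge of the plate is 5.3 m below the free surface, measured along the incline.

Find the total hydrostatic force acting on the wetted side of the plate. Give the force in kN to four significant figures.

F ≈ 124.2 kN

γ = ρg = 1415 × 9.81 / 1000 = 13.88115 kN/m³.
Let θ = 53.3° be the plate's angle to the horizontal; measure y along the incline from where the plane meets the free surface. Vertical depth h = y·sinθ with sinθ = 0.801776.
The centroid lies 1.12/2 = 0.56 m below the top edge, so y_c = 5.3 + 0.56 = 5.86 m and h_c = 5.86 × 0.801776 = 4.69841 m.
A = 1.7 × 1.12 = 1.904 m².
Resultant F = γ·h_c·A = 13.88115 × 4.69841 × 1.904 = 124.178 kN.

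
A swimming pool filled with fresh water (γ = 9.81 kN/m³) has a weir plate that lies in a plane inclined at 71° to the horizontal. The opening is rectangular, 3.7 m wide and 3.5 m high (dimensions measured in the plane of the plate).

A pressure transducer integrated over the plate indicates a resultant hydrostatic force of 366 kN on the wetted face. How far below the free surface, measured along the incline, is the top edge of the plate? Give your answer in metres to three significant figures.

γ = 9.81 kN/m³.
A = 3.7 × 3.5 = 12.95 m².
From F = γ·h_c·A, the centroid depth is h_c = 366/(9.81 × 12.95) = 2.88099 m.
Let θ = 71° be the plate's angle to the horizontal; measure y along the incline from where the plane meets the free surface. Vertical depth h = y·sinθ with sinθ = 0.945519.
Along the incline, y_c = h_c/sinθ = 2.88099/0.945519 = 3.04699 m.
The centroid lies 3.5/2 = 1.75 m below the top edge, so the top edge sits at y_top = 3.04699 − 1.75 = 1.29699 m along the incline.

y_top ≈ 1.30 m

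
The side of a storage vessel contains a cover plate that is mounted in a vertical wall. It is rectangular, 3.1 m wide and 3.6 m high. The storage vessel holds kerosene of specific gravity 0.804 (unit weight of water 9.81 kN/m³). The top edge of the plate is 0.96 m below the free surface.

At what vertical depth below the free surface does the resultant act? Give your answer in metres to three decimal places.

γ = 0.804 × 9.81 = 7.88724 kN/m³.
The centroid lies 3.6/2 = 1.8 m below the top edge, so the centroid depth is h_c = 0.96 + 1.8 = 2.76 m.
A = 3.1 × 3.6 = 11.16 m².
Resultant F = γ·h_c·A = 7.88724 × 2.76 × 11.16 = 242.94 kN.
I_c = b·h³/12 = 3.1 × 3.6³/12 = 12.0528 m⁴.
Centre of pressure: y_p = y_c + I_c/(y_c·A) = 2.76 + 12.0528/(2.76 × 11.16) = 2.76 + 0.391304 = 3.1513 m along the plane.

h_p = 3.151 m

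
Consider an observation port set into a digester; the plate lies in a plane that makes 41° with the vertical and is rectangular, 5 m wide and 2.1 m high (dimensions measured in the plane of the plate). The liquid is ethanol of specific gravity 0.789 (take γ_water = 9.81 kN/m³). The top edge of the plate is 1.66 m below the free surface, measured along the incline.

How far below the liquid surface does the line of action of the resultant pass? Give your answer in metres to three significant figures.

h_p = 2.15 m

γ = 0.789 × 9.81 = 7.74009 kN/m³.
The plate makes 41° with the vertical, i.e. θ = 90° − 41° = 49° to the horizontal. Measuring y along the incline from the free-surface line, vertical depth h = y·sinθ with sinθ = 0.754710.
The centroid lies 2.1/2 = 1.05 m below the top edge, so y_c = 1.66 + 1.05 = 2.71 m and h_c = 2.71 × 0.754710 = 2.04526 m.
A = 5 × 2.1 = 10.5 m².
Resultant F = γ·h_c·A = 7.74009 × 2.04526 × 10.5 = 166.22 kN.
I_c = b·h³/12 = 5 × 2.1³/12 = 3.85875 m⁴.
Centre of pressure: y_p = y_c + I_c/(y_c·A) = 2.71 + 3.85875/(2.71 × 10.5) = 2.71 + 0.135609 = 2.84561 m along the plane.
Vertically, h_p = y_p·sinθ = 2.84561 × 0.754710 = 2.14761 m.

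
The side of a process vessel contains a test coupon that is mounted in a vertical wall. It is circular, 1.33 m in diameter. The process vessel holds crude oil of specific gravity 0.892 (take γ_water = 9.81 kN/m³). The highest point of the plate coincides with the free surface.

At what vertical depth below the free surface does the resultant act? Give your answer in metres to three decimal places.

h_p = 0.831 m

γ = 0.892 × 9.81 = 8.75052 kN/m³.
The centroid is at the centre, 0.665 m below the top of the plate, so the centroid depth is h_c = 0.665 m.
A = π(0.665)² = 1.38929 m².
Resultant F = γ·h_c·A = 8.75052 × 0.665 × 1.38929 = 8.08441 kN.
I_c = πr⁴/4 = π × 0.665⁴/4 = 0.153595 m⁴.
Centre of pressure: y_p = y_c + I_c/(y_c·A) = 0.665 + 0.153595/(0.665 × 1.38929) = 0.665 + 0.16625 = 0.83125 m along the plane.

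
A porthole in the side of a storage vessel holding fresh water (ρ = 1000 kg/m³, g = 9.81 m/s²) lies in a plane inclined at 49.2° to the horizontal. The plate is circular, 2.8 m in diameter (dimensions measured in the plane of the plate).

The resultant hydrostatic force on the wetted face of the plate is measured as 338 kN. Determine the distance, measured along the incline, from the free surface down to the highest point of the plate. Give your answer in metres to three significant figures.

γ = ρg = 1000 × 9.81 = 9810 N/m³ = 9.81 kN/m³.
A = π(1.4)² = 6.15752 m².
From F = γ·h_c·A, the centroid depth is h_c = 338/(9.81 × 6.15752) = 5.59554 m.
Let θ = 49.2° be the plate's angle to the horizontal; measure y along the incline from where the plane meets the free surface. Vertical depth h = y·sinθ with sinθ = 0.756995.
Along the incline, y_c = h_c/sinθ = 5.59554/0.756995 = 7.39178 m.
The centroid is at the centre, 1.4 m below the top of the plate, so the highest point sits at y_top = 7.39178 − 1.4 = 5.99178 m along the incline.

y_top ≈ 5.99 m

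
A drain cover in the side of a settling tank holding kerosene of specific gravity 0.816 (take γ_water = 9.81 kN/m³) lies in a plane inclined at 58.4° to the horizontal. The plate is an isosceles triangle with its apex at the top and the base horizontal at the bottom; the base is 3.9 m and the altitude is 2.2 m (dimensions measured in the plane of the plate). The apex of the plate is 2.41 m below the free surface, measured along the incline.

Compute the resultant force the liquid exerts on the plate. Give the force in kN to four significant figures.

F ≈ 113.4 kN

γ = 0.816 × 9.81 = 8.00496 kN/m³.
Let θ = 58.4° be the plate's angle to the horizontal; measure y along the incline from where the plane meets the free surface. Vertical depth h = y·sinθ with sinθ = 0.851727.
With the apex up, the centroid sits 2h/3 = 2 × 2.2/3 = 1.46667 m below the apex, so y_c = 2.41 + 1.46667 = 3.87667 m and h_c = 3.87667 × 0.851727 = 3.30186 m.
A = ½ × 3.9 × 2.2 = 4.29 m².
Resultant F = γ·h_c·A = 8.00496 × 3.30186 × 4.29 = 113.39 kN.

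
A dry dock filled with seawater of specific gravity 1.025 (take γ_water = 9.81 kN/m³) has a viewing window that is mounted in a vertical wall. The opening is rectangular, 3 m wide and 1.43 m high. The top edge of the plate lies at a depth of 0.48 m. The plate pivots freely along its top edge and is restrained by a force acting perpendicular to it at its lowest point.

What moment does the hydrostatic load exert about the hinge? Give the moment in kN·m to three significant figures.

M ≈ 44.2 kN·m

γ = 1.025 × 9.81 = 10.05525 kN/m³.
The centroid lies 1.43/2 = 0.715 m below the top edge, so the centroid depth is h_c = 0.48 + 0.715 = 1.195 m.
A = 3 × 1.43 = 4.29 m².
Resultant F = γ·h_c·A = 10.05525 × 1.195 × 4.29 = 51.5487 kN.
I_c = b·h³/12 = 3 × 1.43³/12 = 0.731052 m⁴.
Centre of pressure: y_p = y_c + I_c/(y_c·A) = 1.195 + 0.731052/(1.195 × 4.29) = 1.195 + 0.142601 = 1.3376 m along the plane.
The resultant acts 0.715 + 0.142601 = 0.857601 m (along the plate) below the hinge at the top edge, so the moment about the hinge is M = F × 0.857601 = 51.5487 × 0.857601 = 44.2082 kN·m.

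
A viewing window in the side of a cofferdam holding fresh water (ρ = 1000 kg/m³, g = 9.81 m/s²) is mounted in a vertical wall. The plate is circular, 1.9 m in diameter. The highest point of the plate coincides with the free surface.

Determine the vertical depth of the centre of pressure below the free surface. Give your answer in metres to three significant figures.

h_p = 1.19 m

γ = ρg = 1000 × 9.81 = 9810 N/m³ = 9.81 kN/m³.
The centroid is at the centre, 0.95 m below the top of the plate, so the centroid depth is h_c = 0.95 m.
A = π(0.95)² = 2.83529 m².
Resultant F = γ·h_c·A = 9.81 × 0.95 × 2.83529 = 26.4235 kN.
I_c = πr⁴/4 = π × 0.95⁴/4 = 0.639712 m⁴.
Centre of pressure: y_p = y_c + I_c/(y_c·A) = 0.95 + 0.639712/(0.95 × 2.83529) = 0.95 + 0.2375 = 1.1875 m along the plane.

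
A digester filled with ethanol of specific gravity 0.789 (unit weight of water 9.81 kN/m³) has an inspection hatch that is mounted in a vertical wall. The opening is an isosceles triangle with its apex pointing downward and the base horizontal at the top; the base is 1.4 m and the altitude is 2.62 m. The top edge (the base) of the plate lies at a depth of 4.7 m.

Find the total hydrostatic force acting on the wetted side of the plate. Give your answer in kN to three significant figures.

F ≈ 79.1 kN

γ = 0.789 × 9.81 = 7.74009 kN/m³.
With the apex down, the centroid sits h/3 = 2.62/3 = 0.873333 m below the base (the top edge), so the centroid depth is h_c = 4.7 + 0.873333 = 5.57333 m.
A = ½ × 1.4 × 2.62 = 1.834 m².
Resultant F = γ·h_c·A = 7.74009 × 5.57333 × 1.834 = 79.1152 kN.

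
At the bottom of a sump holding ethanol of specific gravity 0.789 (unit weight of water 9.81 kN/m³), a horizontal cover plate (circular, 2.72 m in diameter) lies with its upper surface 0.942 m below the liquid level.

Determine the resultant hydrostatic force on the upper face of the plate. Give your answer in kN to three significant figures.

γ = 0.789 × 9.81 = 7.74009 kN/m³.
The plate is horizontal, so pressure is uniform at p = γ·h = 7.74009 × 0.942 = 7.29116 kN/m².
A = π(1.36)² = 5.81069 m².
F = p·A = 7.29116 × 5.81069 = 42.3667 kN.

F ≈ 42.4 kN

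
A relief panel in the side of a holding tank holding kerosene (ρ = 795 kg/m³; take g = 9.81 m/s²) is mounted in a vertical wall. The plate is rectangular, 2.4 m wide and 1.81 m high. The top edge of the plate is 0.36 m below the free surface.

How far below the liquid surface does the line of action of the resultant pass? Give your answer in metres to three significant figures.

γ = ρg = 795 × 9.81 / 1000 = 7.79895 kN/m³.
The centroid lies 1.81/2 = 0.905 m below the top edge, so the centroid depth is h_c = 0.36 + 0.905 = 1.265 m.
A = 2.4 × 1.81 = 4.344 m².
Resultant F = γ·h_c·A = 7.79895 × 1.265 × 4.344 = 42.8565 kN.
I_c = b·h³/12 = 2.4 × 1.81³/12 = 1.18595 m⁴.
Centre of pressure: y_p = y_c + I_c/(y_c·A) = 1.265 + 1.18595/(1.265 × 4.344) = 1.265 + 0.215817 = 1.48082 m along the plane.

h_p = 1.48 m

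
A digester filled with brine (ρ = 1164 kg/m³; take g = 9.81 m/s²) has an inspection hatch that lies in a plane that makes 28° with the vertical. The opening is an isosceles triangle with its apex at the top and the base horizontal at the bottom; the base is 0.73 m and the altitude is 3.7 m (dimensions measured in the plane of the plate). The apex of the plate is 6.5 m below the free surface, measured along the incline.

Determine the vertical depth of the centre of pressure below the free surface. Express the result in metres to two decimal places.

h_p = 7.99 m

γ = ρg = 1164 × 9.81 / 1000 = 11.41884 kN/m³.
The plate makes 28° with the vertical, i.e. θ = 90° − 28° = 62° to the horizontal. Measuring y along the incline from the free-surface line, vertical depth h = y·sinθ with sinθ = 0.882948.
With the apex up, the centroid sits 2h/3 = 2 × 3.7/3 = 2.46667 m below the apex, so y_c = 6.5 + 2.46667 = 8.96667 m and h_c = 8.96667 × 0.882948 = 7.9171 m.
A = ½ × 0.73 × 3.7 = 1.3505 m².
Resultant F = γ·h_c·A = 11.41884 × 7.9171 × 1.3505 = 122.091 kN.
I_c = b·h³/36 = 0.73 × 3.7³/36 = 1.02713 m⁴.
Centre of pressure: y_p = y_c + I_c/(y_c·A) = 8.96667 + 1.02713/(8.96667 × 1.3505) = 8.96667 + 0.0848203 = 9.05149 m along the plane.
Vertically, h_p = y_p·sinθ = 9.05149 × 0.882948 = 7.99199 m.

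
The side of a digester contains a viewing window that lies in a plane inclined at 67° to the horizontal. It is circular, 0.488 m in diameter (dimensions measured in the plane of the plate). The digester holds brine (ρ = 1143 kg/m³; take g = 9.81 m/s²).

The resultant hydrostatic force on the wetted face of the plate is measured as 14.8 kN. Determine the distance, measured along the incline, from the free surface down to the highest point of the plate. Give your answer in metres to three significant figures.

γ = ρg = 1143 × 9.81 / 1000 = 11.21283 kN/m³.
A = π(0.244)² = 0.187038 m².
From F = γ·h_c·A, the centroid depth is h_c = 14.8/(11.21283 × 0.187038) = 7.05694 m.
Let θ = 67° be the plate's angle to the horizontal; measure y along the incline from where the plane meets the free surface. Vertical depth h = y·sinθ with sinθ = 0.920505.
Along the incline, y_c = h_c/sinθ = 7.05694/0.920505 = 7.66638 m.
The centroid is at the centre, 0.244 m below the top of the plate, so the highest point sits at y_top = 7.66638 − 0.244 = 7.42238 m along the incline.

y_top ≈ 7.42 m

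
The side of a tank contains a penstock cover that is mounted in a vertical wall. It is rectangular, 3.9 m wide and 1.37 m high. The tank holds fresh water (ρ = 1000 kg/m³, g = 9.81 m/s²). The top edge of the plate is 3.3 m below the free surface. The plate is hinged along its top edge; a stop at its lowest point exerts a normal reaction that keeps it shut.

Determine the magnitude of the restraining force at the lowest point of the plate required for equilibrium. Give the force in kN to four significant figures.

γ = ρg = 1000 × 9.81 = 9810 N/m³ = 9.81 kN/m³.
The centroid lies 1.37/2 = 0.685 m below the top edge, so the centroid depth is h_c = 3.3 + 0.685 = 3.985 m.
A = 3.9 × 1.37 = 5.343 m².
Resultant F = γ·h_c·A = 9.81 × 3.985 × 5.343 = 208.873 kN.
I_c = b·h³/12 = 3.9 × 1.37³/12 = 0.83569 m⁴.
Centre of pressure: y_p = y_c + I_c/(y_c·A) = 3.985 + 0.83569/(3.985 × 5.343) = 3.985 + 0.0392493 = 4.02425 m along the plane.
The resultant acts 0.685 + 0.0392493 = 0.724249 m (along the plate) below the hinge at the top edge, so the moment about the hinge is M = F × 0.724249 = 208.873 × 0.724249 = 151.276 kN·m.
A normal force at the bottom, 1.37 m from the hinge, must supply this moment: P = 151.276/1.37 = 110.42 kN.

P ≈ 110.4 kN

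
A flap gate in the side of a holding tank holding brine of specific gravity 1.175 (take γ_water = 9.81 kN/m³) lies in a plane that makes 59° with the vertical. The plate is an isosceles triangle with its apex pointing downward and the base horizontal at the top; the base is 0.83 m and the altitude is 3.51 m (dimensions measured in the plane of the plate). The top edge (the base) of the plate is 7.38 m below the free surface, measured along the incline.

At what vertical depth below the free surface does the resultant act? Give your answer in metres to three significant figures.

h_p = 4.44 m

γ = 1.175 × 9.81 = 11.52675 kN/m³.
The plate makes 59° with the vertical, i.e. θ = 90° − 59° = 31° to the horizontal. Measuring y along the incline from the free-surface line, vertical depth h = y·sinθ with sinθ = 0.515038.
With the apex down, the centroid sits h/3 = 3.51/3 = 1.17 m below the base (the top edge), so y_c = 7.38 + 1.17 = 8.55 m and h_c = 8.55 × 0.515038 = 4.40357 m.
A = ½ × 0.83 × 3.51 = 1.45665 m².
Resultant F = γ·h_c·A = 11.52675 × 4.40357 × 1.45665 = 73.9379 kN.
I_c = b·h³/36 = 0.83 × 3.51³/36 = 0.997004 m⁴.
Centre of pressure: y_p = y_c + I_c/(y_c·A) = 8.55 + 0.997004/(8.55 × 1.45665) = 8.55 + 0.0800526 = 8.63005 m along the plane.
Vertically, h_p = y_p·sinθ = 8.63005 × 0.515038 = 4.4448 m.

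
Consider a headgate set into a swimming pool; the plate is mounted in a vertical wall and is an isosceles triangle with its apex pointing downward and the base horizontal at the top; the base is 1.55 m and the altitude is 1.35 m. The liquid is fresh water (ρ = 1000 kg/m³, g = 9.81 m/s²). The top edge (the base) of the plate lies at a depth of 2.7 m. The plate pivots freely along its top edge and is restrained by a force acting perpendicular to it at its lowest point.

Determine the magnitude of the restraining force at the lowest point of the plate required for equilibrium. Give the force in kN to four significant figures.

P ≈ 11.55 kN

γ = ρg = 1000 × 9.81 = 9810 N/m³ = 9.81 kN/m³.
With the apex down, the centroid sits h/3 = 1.35/3 = 0.45 m below the base (the top edge), so the centroid depth is h_c = 2.7 + 0.45 = 3.15 m.
A = ½ × 1.55 × 1.35 = 1.04625 m².
Resultant F = γ·h_c·A = 9.81 × 3.15 × 1.04625 = 32.3307 kN.
I_c = b·h³/36 = 1.55 × 1.35³/36 = 0.105933 m⁴.
Centre of pressure: y_p = y_c + I_c/(y_c·A) = 3.15 + 0.105933/(3.15 × 1.04625) = 3.15 + 0.0321429 = 3.18214 m along the plane.
The resultant acts 0.45 + 0.0321429 = 0.482143 m (along the plate) below the hinge at the top edge, so the moment about the hinge is M = F × 0.482143 = 32.3307 × 0.482143 = 15.588 kN·m.
A normal force at the bottom, 1.35 m from the hinge, must supply this moment: P = 15.588/1.35 = 11.5467 kN.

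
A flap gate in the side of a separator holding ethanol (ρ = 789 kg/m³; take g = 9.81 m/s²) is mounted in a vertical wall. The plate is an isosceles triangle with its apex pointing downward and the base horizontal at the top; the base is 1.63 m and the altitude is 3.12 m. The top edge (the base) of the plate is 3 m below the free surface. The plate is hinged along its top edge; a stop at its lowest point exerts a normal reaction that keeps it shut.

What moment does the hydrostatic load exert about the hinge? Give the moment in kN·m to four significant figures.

M ≈ 93.34 kN·m

γ = ρg = 789 × 9.81 / 1000 = 7.74009 kN/m³.
With the apex down, the centroid sits h/3 = 3.12/3 = 1.04 m below the base (the top edge), so the centroid depth is h_c = 3 + 1.04 = 4.04 m.
A = ½ × 1.63 × 3.12 = 2.5428 m².
Resultant F = γ·h_c·A = 7.74009 × 4.04 × 2.5428 = 79.5133 kN.
I_c = b·h³/36 = 1.63 × 3.12³/36 = 1.37515 m⁴.
Centre of pressure: y_p = y_c + I_c/(y_c·A) = 4.04 + 1.37515/(4.04 × 2.5428) = 4.04 + 0.133862 = 4.17386 m along the plane.
The resultant acts 1.04 + 0.133862 = 1.17386 m (along the plate) below the hinge at the top edge, so the moment about the hinge is M = F × 1.17386 = 79.5133 × 1.17386 = 93.3375 kN·m.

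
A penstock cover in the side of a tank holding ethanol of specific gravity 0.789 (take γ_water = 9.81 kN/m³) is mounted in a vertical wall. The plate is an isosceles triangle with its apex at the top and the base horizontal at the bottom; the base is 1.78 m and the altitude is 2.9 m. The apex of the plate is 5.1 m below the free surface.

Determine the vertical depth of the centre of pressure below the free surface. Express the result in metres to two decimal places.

γ = 0.789 × 9.81 = 7.74009 kN/m³.
With the apex up, the centroid sits 2h/3 = 2 × 2.9/3 = 1.93333 m below the apex, so the centroid depth is h_c = 5.1 + 1.93333 = 7.03333 m.
A = ½ × 1.78 × 2.9 = 2.581 m².
Resultant F = γ·h_c·A = 7.74009 × 7.03333 × 2.581 = 140.506 kN.
I_c = b·h³/36 = 1.78 × 2.9³/36 = 1.2059 m⁴.
Centre of pressure: y_p = y_c + I_c/(y_c·A) = 7.03333 + 1.2059/(7.03333 × 2.581) = 7.03333 + 0.0664297 = 7.09976 m along the plane.

h_p = 7.10 m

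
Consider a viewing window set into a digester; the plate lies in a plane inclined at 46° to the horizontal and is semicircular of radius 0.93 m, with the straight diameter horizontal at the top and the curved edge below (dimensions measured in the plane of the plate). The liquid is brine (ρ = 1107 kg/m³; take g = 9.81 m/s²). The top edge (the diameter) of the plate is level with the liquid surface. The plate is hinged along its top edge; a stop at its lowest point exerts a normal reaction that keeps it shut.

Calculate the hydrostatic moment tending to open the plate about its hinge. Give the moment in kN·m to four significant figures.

γ = ρg = 1107 × 9.81 / 1000 = 10.85967 kN/m³.
Let θ = 46° be the plate's angle to the horizontal; measure y along the incline from where the plane meets the free surface. Vertical depth h = y·sinθ with sinθ = 0.719340.
The centroid of a semicircle lies 4r/(3π) = 0.394704 m from the diameter, here below the top edge, so y_c = 0.394704 m and h_c = 0.394704 × 0.719340 = 0.283926 m.
A = πr²/2 = π × 0.93²/2 = 1.35858 m².
Resultant F = γ·h_c·A = 10.85967 × 0.283926 × 1.35858 = 4.18897 kN.
I_c = (π/8 − 8/(9π))·r⁴ = 0.109757 × 0.93⁴ = 0.0821039 m⁴.
Centre of pressure: y_p = y_c + I_c/(y_c·A) = 0.394704 + 0.0821039/(0.394704 × 1.35858) = 0.394704 + 0.153111 = 0.547815 m along the plane.
The resultant acts 0.394704 + 0.153111 = 0.547815 m (along the plate) below the hinge at the top edge, so the moment about the hinge is M = F × 0.547815 = 4.18897 × 0.547815 = 2.29478 kN·m.

M ≈ 2.295 kN·m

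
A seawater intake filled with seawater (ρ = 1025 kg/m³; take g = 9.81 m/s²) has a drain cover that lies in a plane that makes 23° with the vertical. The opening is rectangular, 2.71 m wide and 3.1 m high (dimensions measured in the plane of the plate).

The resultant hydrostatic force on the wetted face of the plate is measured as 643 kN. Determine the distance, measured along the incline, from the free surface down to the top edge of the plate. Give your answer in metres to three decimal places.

γ = ρg = 1025 × 9.81 / 1000 = 10.05525 kN/m³.
A = 2.71 × 3.1 = 8.401 m².
From F = γ·h_c·A, the centroid depth is h_c = 643/(10.05525 × 8.401) = 7.6118 m.
The plate makes 23° with the vertical, i.e. θ = 90° − 23° = 67° to the horizontal. Measuring y along the incline from the free-surface line, vertical depth h = y·sinθ with sinθ = 0.920505.
Along the incline, y_c = h_c/sinθ = 7.6118/0.920505 = 8.26916 m.
The centroid lies 3.1/2 = 1.55 m below the top edge, so the top edge sits at y_top = 8.26916 − 1.55 = 6.71916 m along the incline.

y_top ≈ 6.719 m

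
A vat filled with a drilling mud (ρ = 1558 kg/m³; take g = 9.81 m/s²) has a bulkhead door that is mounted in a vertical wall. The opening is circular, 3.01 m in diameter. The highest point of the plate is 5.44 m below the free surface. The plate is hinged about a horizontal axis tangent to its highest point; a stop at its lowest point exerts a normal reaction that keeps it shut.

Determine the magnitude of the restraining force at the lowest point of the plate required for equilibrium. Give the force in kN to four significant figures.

P ≈ 398.1 kN

γ = ρg = 1558 × 9.81 / 1000 = 15.28398 kN/m³.
The centroid is at the centre, 1.505 m below the top of the plate, so the centroid depth is h_c = 5.44 + 1.505 = 6.945 m.
A = π(1.505)² = 7.11579 m².
Resultant F = γ·h_c·A = 15.28398 × 6.945 × 7.11579 = 755.321 kN.
I_c = πr⁴/4 = π × 1.505⁴/4 = 4.02936 m⁴.
Centre of pressure: y_p = y_c + I_c/(y_c·A) = 6.945 + 4.02936/(6.945 × 7.11579) = 6.945 + 0.0815344 = 7.02653 m along the plane.
The resultant acts 1.505 + 0.0815344 = 1.58653 m (along the plate) below the hinge at the top edge, so the moment about the hinge is M = F × 1.58653 = 755.321 × 1.58653 = 1198.34 kN·m.
A normal force at the bottom, 3.01 m from the hinge, must supply this moment: P = 1198.34/3.01 = 398.12 kN.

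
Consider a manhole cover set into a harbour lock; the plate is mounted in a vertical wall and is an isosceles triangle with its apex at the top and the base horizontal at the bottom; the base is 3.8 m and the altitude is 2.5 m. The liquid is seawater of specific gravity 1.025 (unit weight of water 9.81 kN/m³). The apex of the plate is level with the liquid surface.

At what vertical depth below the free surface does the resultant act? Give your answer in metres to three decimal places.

h_p = 1.875 m

γ = 1.025 × 9.81 = 10.05525 kN/m³.
With the apex up, the centroid sits 2h/3 = 2 × 2.5/3 = 1.66667 m below the apex, so the centroid depth is h_c = 1.66667 m.
A = ½ × 3.8 × 2.5 = 4.75 m².
Resultant F = γ·h_c·A = 10.05525 × 1.66667 × 4.75 = 79.6042 kN.
I_c = b·h³/36 = 3.8 × 2.5³/36 = 1.64931 m⁴.
Centre of pressure: y_p = y_c + I_c/(y_c·A) = 1.66667 + 1.64931/(1.66667 × 4.75) = 1.66667 + 0.208333 = 1.875 m along the plane.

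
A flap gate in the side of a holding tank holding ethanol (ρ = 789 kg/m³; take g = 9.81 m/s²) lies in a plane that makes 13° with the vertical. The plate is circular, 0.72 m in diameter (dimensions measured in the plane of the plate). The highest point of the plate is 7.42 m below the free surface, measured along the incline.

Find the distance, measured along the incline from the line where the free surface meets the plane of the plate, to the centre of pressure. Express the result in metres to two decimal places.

y_p = 7.78 m

γ = ρg = 789 × 9.81 / 1000 = 7.74009 kN/m³.
The plate makes 13° with the vertical, i.e. θ = 90° − 13° = 77° to the horizontal. Measuring y along the incline from the free-surface line, vertical depth h = y·sinθ with sinθ = 0.974370.
The centroid is at the centre, 0.36 m below the top of the plate, so y_c = 7.42 + 0.36 = 7.78 m and h_c = 7.78 × 0.974370 = 7.5806 m.
A = π(0.36)² = 0.40715 m².
Resultant F = γ·h_c·A = 7.74009 × 7.5806 × 0.40715 = 23.8893 kN.
I_c = πr⁴/4 = π × 0.36⁴/4 = 0.0131917 m⁴.
Centre of pressure: y_p = y_c + I_c/(y_c·A) = 7.78 + 0.0131917/(7.78 × 0.40715) = 7.78 + 0.00416454 = 7.78416 m along the plane.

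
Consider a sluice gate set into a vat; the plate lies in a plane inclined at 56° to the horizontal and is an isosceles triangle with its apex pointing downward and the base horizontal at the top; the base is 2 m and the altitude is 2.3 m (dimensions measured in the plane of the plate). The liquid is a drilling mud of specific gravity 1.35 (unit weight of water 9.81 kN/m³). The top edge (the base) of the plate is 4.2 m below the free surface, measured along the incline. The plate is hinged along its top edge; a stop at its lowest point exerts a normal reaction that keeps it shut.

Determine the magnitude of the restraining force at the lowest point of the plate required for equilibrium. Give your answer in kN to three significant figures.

γ = 1.35 × 9.81 = 13.2435 kN/m³.
Let θ = 56° be the plate's angle to the horizontal; measure y along the incline from where the plane meets the free surface. Vertical depth h = y·sinθ with sinθ = 0.829038.
With the apex down, the centroid sits h/3 = 2.3/3 = 0.766667 m below the base (the top edge), so y_c = 4.2 + 0.766667 = 4.96667 m and h_c = 4.96667 × 0.829038 = 4.11756 m.
A = ½ × 2 × 2.3 = 2.3 m².
Resultant F = γ·h_c·A = 13.2435 × 4.11756 × 2.3 = 125.421 kN.
I_c = b·h³/36 = 2 × 2.3³/36 = 0.675944 m⁴.
Centre of pressure: y_p = y_c + I_c/(y_c·A) = 4.96667 + 0.675944/(4.96667 × 2.3) = 4.96667 + 0.0591722 = 5.02584 m along the plane.
The resultant acts 0.766667 + 0.0591722 = 0.825839 m (along the plate) below the hinge at the top edge, so the moment about the hinge is M = F × 0.825839 = 125.421 × 0.825839 = 103.578 kN·m.
A normal force at the bottom, 2.3 m from the hinge, must supply this moment: P = 103.578/2.3 = 45.0339 kN.

P ≈ 45.0 kN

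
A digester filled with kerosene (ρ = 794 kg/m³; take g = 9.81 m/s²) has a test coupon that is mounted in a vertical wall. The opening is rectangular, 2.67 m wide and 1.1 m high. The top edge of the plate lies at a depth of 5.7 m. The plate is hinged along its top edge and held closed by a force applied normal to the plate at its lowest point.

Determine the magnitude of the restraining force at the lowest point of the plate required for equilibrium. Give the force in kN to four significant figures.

P ≈ 73.59 kN

γ = ρg = 794 × 9.81 / 1000 = 7.78914 kN/m³.
The centroid lies 1.1/2 = 0.55 m below the top edge, so the centroid depth is h_c = 5.7 + 0.55 = 6.25 m.
A = 2.67 × 1.1 = 2.937 m².
Resultant F = γ·h_c·A = 7.78914 × 6.25 × 2.937 = 142.979 kN.
I_c = b·h³/12 = 2.67 × 1.1³/12 = 0.296148 m⁴.
Centre of pressure: y_p = y_c + I_c/(y_c·A) = 6.25 + 0.296148/(6.25 × 2.937) = 6.25 + 0.0161334 = 6.26613 m along the plane.
The resultant acts 0.55 + 0.0161334 = 0.566133 m (along the plate) below the hinge at the top edge, so the moment about the hinge is M = F × 0.566133 = 142.979 × 0.566133 = 80.9451 kN·m.
A normal force at the bottom, 1.1 m from the hinge, must supply this moment: P = 80.9451/1.1 = 73.5865 kN.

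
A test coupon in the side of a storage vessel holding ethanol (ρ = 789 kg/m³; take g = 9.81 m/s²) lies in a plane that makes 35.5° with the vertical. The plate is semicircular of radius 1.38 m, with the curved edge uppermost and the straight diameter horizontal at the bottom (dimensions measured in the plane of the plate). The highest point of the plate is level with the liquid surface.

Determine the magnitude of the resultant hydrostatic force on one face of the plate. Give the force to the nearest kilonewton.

F ≈ 15 kN

γ = ρg = 789 × 9.81 / 1000 = 7.74009 kN/m³.
The plate makes 35.5° with the vertical, i.e. θ = 90° − 35.5° = 54.5° to the horizontal. Measuring y along the incline from the free-surface line, vertical depth h = y·sinθ with sinθ = 0.814116.
The centroid lies 4r/(3π) = 0.58569 m above the diameter, so r − 4r/(3π) = 1.38 − 0.58569 = 0.79431 m below the topmost point, so y_c = 0.79431 m and h_c = 0.79431 × 0.814116 = 0.64666 m.
A = πr²/2 = π × 1.38²/2 = 2.99142 m².
Resultant F = γ·h_c·A = 7.74009 × 0.64666 × 2.99142 = 14.9727 kN.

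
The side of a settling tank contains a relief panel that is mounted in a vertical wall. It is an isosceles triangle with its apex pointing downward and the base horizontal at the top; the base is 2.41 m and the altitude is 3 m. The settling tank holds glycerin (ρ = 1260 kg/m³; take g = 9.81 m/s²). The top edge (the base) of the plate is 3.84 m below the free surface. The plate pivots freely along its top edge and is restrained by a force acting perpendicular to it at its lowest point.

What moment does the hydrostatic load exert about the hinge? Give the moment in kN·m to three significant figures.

γ = ρg = 1260 × 9.81 / 1000 = 12.3606 kN/m³.
With the apex down, the centroid sits h/3 = 3/3 = 1 m below the base (the top edge), so the centroid depth is h_c = 3.84 + 1 = 4.84 m.
A = ½ × 2.41 × 3 = 3.615 m².
Resultant F = γ·h_c·A = 12.3606 × 4.84 × 3.615 = 216.268 kN.
I_c = b·h³/36 = 2.41 × 3³/36 = 1.8075 m⁴.
Centre of pressure: y_p = y_c + I_c/(y_c·A) = 4.84 + 1.8075/(4.84 × 3.615) = 4.84 + 0.103306 = 4.94331 m along the plane.
The resultant acts 1 + 0.103306 = 1.10331 m (along the plate) below the hinge at the top edge, so the moment about the hinge is M = F × 1.10331 = 216.268 × 1.10331 = 238.611 kN·m.

M ≈ 239 kN·m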